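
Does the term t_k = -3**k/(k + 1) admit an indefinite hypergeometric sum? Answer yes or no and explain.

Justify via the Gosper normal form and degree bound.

No. Not Gosper-summable.

r(k) = 3*(k + 1)/(k + 2) after simplifying.
Normal form (A,B,C) = (3*k + 3, k + 2, 1).
Solve (3*k + 3)·f(k+1) − (k + 1)·f(k) = 1.
d = -1 from the (1,1,0) case.
Negative degree bound (-1): no f exists, t_k not Gosper-summable.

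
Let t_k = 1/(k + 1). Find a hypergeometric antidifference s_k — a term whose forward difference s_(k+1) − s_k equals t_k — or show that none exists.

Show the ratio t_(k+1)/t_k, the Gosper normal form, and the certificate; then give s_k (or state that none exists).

no hypergeometric antidifference exists

Step 1: r(k) = (k + 1)/(k + 2).
So A=k + 1 and B=k + 2, with C=1.
Key eq: (k + 1)·f(k+1) = (k + 1)·f(k) + (1).
Bound: deg f ≤ 0.
Write f(k) = c0. Then LHS − RHS = -1, requiring -1 = 0: contradictory. No certificate.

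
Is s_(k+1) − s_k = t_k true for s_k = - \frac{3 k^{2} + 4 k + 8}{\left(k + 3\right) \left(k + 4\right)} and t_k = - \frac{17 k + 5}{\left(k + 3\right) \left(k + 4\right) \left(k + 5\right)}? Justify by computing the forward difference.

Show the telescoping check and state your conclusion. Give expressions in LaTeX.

valid; difference matches t_k

s_(k+1) = (-4*k - 3*(k + 1)**2 - 12)/((k + 4)*(k + 5))
s_(k+1) − s_k = (-17*k - 5)/(k**3 + 12*k**2 + 47*k + 60)
(s_(k+1) − s_k) − t_k = 0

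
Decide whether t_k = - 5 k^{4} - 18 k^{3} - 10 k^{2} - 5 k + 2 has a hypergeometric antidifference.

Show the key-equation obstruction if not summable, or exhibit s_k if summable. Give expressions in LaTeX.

r(k) = (5*k**4 + 38*k**3 + 94*k**2 + 99*k + 36)/(5*k**4 + 18*k**3 + 10*k**2 + 5*k - 2) after simplifying.
So A=1 and B=1, with C=k**4 + 18*k**3/5 + 2*k**2 + k - 2/5.
f must satisfy (1)·f(k+1) − (1)·f(k) = k**4 + 18*k**3/5 + 2*k**2 + k - 2/5.
deg f ≤ 5 (via 0,0,4).
A polynomial solution: f(k) = k*(k**4 + 2*k**3 - 4*k**2 + 2*k - 3)/5.
Get s_k = R·t_k = k*(-k**4 - 2*k**3 + 4*k**2 - 2*k + 3) with R(k) = B(k−1)f(k)/C(k) = k*(k**4 + 2*k**3 - 4*k**2 + 2*k - 3)/(5*k**4 + 18*k**3 + 10*k**2 + 5*k - 2).
Δs = -5*k**4 - 18*k**3 - 10*k**2 - 5*k + 2, as required.

Yes. s_k = k \left(- k^{4} - 2 k^{3} + 4 k^{2} - 2 k + 3\right).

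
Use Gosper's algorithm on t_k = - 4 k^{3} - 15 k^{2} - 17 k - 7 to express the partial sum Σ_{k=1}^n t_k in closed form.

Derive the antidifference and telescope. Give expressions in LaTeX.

S(n) = n \left(- n^{3} - 7 n^{2} - 17 n - 18\right)

t_(k+1)/t_k = (4*k**3 + 27*k**2 + 59*k + 43)/(4*k**3 + 15*k**2 + 17*k + 7).
Gosper form: A/B · C(k+1)/C(k) with A=1, B=1, C=k**3 + 15*k**2/4 + 17*k/4 + 7/4.
Set up (1)·f(k+1) − (1)·f(k) − (k**3 + 15*k**2/4 + 17*k/4 + 7/4) = 0.
d = 4 from the (0,0,3) case.
A polynomial solution: f(k) = k*(k**3 + 3*k**2 + 2*k + 1)/4.
Then R = B(k−1)f/C = k*(k**3 + 3*k**2 + 2*k + 1)/(4*k**3 + 15*k**2 + 17*k + 7), so s_k = R(k)·t_k = k*(-k**3 - 3*k**2 - 2*k - 1).
Verify: -4*k**3 - 15*k**2 - 17*k - 7 matches t_k.
Σ_(k=1)^n t_k = s_(n+1) − s_(1) = (-n**4 - 7*n**3 - 17*n**2 - 18*n - 7) − (-7), i.e. n*(-n**3 - 7*n**2 - 17*n - 18).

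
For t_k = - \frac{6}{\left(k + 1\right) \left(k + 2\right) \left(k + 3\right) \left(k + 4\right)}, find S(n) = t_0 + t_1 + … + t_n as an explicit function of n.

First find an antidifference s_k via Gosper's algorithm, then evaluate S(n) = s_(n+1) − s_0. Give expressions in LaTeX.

Step 1: r(k) = (k + 1)/(k + 5).
Factor: A=k + 1; B=k + 5; C=1.
Need (k + 1)·f(k+1) − (k + 4)·f(k) = 1.
deg f ≤ 3 (via 1,1,0).
A polynomial solution: f(k) = k*(k**2 + 6*k + 11)/18.
Certificate R = B(k−1)f/C = k*(k + 4)*(k**2 + 6*k + 11)/18 gives s_k = k*(-k**2 - 6*k - 11)/(3*(k + 1)*(k + 2)*(k + 3)).
Check: Δs_k = -6/(k**4 + 10*k**3 + 35*k**2 + 50*k + 24). ✓
s_(n+1) = (-n**3 - 9*n**2 - 26*n - 18)/(3*(n**3 + 9*n**2 + 26*n + 24)) and s_(0) = 0, so S(n) = (-n**3 - 9*n**2 - 26*n - 18)/(3*(n**3 + 9*n**2 + 26*n + 24)).

S(n) = \frac{- n^{3} - 9 n^{2} - 26 n - 18}{3 \left(n^{3} + 9 n^{2} + 26 n + 24\right)}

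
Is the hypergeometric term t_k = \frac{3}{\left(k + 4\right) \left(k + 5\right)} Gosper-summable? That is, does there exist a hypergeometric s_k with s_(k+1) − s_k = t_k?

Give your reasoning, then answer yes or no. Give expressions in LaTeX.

Yes. s_k = \frac{3 k}{4 \left(k + 4\right)}.

t_(k+1)/t_k = (k + 4)/(k + 6).
A = k + 4, B = k + 6, C = 1.
Set up (k + 4)·f(k+1) − (k + 5)·f(k) − (1) = 0.
From deg A=1, deg B=1, deg C=0: d=1.
Coefficient equations give f(k) = k/4.
R(k) = B(k−1)·f(k)/C(k) = k*(k + 5)/4; s_k = R·t_k = 3*k/(4*(k + 4)).
Verify: 3/(k**2 + 9*k + 20) matches t_k.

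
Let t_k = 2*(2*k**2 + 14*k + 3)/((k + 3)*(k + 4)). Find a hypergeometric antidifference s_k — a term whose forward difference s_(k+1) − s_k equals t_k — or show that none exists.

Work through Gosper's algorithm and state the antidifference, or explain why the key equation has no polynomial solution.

s_k = 2*k*(2*k - 1)/(k + 3)

r(k) = (k + 3)*(14*k + 2*(k + 1)**2 + 17)/((k + 5)*(2*k**2 + 14*k + 3)) after simplifying.
A = k + 3, B = k + 5, C = k**2 + 7*k + 3/2.
Set up (k + 3)·f(k+1) − (k + 4)·f(k) − (k**2 + 7*k + 3/2) = 0.
From deg A=1, deg B=1, deg C=2: d=2.
Solve for f: f(k) = k*(2*k - 1)/2 (degree 2 ≤ 2).
So s_k = (B(k−1)f/C)·t_k = (k*(k + 4)*(2*k - 1)/(2*k**2 + 14*k + 3))·t_k = 2*k*(2*k - 1)/(k + 3).
Verify: 2*(2*k**2 + 14*k + 3)/(k**2 + 7*k + 12) matches t_k.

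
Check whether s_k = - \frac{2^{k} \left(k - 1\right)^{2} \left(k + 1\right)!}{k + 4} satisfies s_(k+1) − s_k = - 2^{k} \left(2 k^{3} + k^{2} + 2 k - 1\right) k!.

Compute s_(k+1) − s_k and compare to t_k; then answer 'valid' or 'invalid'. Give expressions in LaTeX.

Invalid: residual \frac{3 \cdot 2^{k} \left(2 k^{4} + 9 k^{3} + 5 k^{2} + 9 k - 5\right) k!}{\left(k + 4\right) \left(k + 5\right)} ≠ 0.

s_(k+1) = -2**(k + 1)*k**2*factorial(k + 2)/(k + 5)
s_(k+1) − s_k = -2**k*(2*k**4 + 11*k**3 + 13*k**2 + 9*k - 5)*factorial(k + 1)/((k + 4)*(k + 5))
(s_(k+1) − s_k) − t_k = 3*2**k*(2*k**4 + 9*k**3 + 5*k**2 + 9*k - 5)*factorial(k)/((k + 4)*(k + 5))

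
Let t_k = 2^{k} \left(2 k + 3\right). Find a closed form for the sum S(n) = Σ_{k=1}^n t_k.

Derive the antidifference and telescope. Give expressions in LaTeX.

r(k) = 2*(2*k + 5)/(2*k + 3) after simplifying.
So A=2 and B=1, with C=k + 3/2.
Key eq: (2)·f(k+1) = (1)·f(k) + (k + 3/2).
Bound: deg f ≤ 1.
A polynomial solution: f(k) = (2*k - 1)/2.
R(k) = B(k−1)·f(k)/C(k) = (2*k - 1)/(2*k + 3); s_k = R·t_k = 2**k*(2*k - 1).
s_(k+1) − s_k = 2**k*(2*k + 3) = t_k.
Σ_(k=1)^n t_k = s_(n+1) − s_(1) = (2**(n + 1)*(2*n + 1)) − (2), i.e. 4*2**n*n + 2*2**n - 2.

S(n) = 4 \cdot 2^{n} n + 2 \cdot 2^{n} - 2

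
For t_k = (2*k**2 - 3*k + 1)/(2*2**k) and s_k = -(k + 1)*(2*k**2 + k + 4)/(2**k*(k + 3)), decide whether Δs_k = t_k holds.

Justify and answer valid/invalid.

Invalid: residual (-2*k**3 - 7*k**2 + 6*k - 11)/(2**k*(k**2 + 7*k + 12)) ≠ 0.

s_(k+1) = -(k + 2)*(k + 2*(k + 1)**2 + 5)/(2*2**k*(k + 4))
s_(k+1) − s_k = (2*k**4 + 7*k**3 - 10*k**2 - 17*k - 10)/(2*2**k*(k**2 + 7*k + 12))
(s_(k+1) − s_k) − t_k = (-2*k**3 - 7*k**2 + 6*k - 11)/(2**k*(k**2 + 7*k + 12))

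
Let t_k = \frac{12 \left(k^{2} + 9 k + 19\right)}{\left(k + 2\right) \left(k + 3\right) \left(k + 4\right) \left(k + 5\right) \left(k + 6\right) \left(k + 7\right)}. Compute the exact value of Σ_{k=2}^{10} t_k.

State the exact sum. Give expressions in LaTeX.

Σ = 347/17680

Ratio r(k) = (k + 2)*(9*k + (k + 1)**2 + 28)/((k + 8)*(k**2 + 9*k + 19)).
Factor: A=k + 2; B=k + 8; C=k**2 + 9*k + 19.
Set up (k + 2)·f(k+1) − (k + 7)·f(k) − (k**2 + 9*k + 19) = 0.
Degrees (1,1,2) ⇒ d ≤ 5.
A polynomial solution: f(k) = k*(k + 3)*(k + 5)*(k**2 + 12*k + 44)/144.
Certificate R = B(k−1)f/C = k*(k + 3)*(k + 5)*(k + 7)*(k**2 + 12*k + 44)/(144*(k**2 + 9*k + 19)) gives s_k = k*(k**2 + 12*k + 44)/(12*(k**3 + 12*k**2 + 44*k + 48)).
s_(k+1) − s_k = 12*(k**2 + 9*k + 19)/(k**6 + 27*k**5 + 295*k**4 + 1665*k**3 + 5104*k**2 + 8028*k + 5040) = t_k.
Sum = s_(11) − s_(2); s_(11) = 363/4420, s_(2) = 1/16 ⇒ 347/17680.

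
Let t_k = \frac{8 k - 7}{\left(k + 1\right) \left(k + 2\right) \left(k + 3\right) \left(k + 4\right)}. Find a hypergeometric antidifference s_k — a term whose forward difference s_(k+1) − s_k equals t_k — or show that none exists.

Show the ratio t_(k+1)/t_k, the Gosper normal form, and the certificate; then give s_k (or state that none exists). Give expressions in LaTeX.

Ratio r(k) = (k + 1)*(8*k + 1)/((k + 5)*(8*k - 7)).
So A=k + 1 and B=k + 5, with C=k - 7/8.
Solve (k + 1)·f(k+1) − (k + 4)·f(k) = k - 7/8.
Bound: deg f ≤ 3.
Coefficient equations give f(k) = -k*(k**2 + 6*k + 35)/48.
Get s_k = R·t_k = k*(-k**2 - 6*k - 35)/(6*(k + 1)*(k + 2)*(k + 3)) with R(k) = B(k−1)f(k)/C(k) = -k*(k + 4)*(k**2 + 6*k + 35)/(6*(8*k - 7)).
Δs = (8*k - 7)/(k**4 + 10*k**3 + 35*k**2 + 50*k + 24), as required.

s_k = \frac{k \left(- k^{2} - 6 k - 35\right)}{6 \left(k + 1\right) \left(k + 2\right) \left(k + 3\right)}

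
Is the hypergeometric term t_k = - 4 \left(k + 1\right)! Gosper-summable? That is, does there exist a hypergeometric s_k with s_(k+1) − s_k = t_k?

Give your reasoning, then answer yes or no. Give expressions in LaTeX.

r(k) = k + 2 after simplifying.
Normal form (A,B,C) = (k + 2, 1, 1).
Key eq: (k + 2)·f(k+1) = (1)·f(k) + (1).
deg f ≤ -1 (via 1,0,0).
deg f ≤ -1 is impossible — no certificate.

No — negative degree bound, so no certificate f.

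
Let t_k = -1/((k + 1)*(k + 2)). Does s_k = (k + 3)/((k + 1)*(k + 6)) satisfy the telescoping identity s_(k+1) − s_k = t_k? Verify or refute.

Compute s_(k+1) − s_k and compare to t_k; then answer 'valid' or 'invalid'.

Invalid: residual 6*(k + 4)/(k**4 + 16*k**3 + 83*k**2 + 152*k + 84) ≠ 0.

s_(k+1) = (k + 4)/((k + 2)*(k + 7))
s_(k+1) − s_k = (-k**2 - 7*k - 18)/(k**4 + 16*k**3 + 83*k**2 + 152*k + 84)
(s_(k+1) − s_k) − t_k = 6*(k + 4)/(k**4 + 16*k**3 + 83*k**2 + 152*k + 84)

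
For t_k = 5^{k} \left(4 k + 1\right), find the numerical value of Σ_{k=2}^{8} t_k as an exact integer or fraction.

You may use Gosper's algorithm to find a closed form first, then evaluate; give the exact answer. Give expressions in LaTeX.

t_(k+1)/t_k = 5*(4*k + 5)/(4*k + 1).
Normal form (A,B,C) = (5, 1, k + 1/4).
f must satisfy (5)·f(k+1) − (1)·f(k) = k + 1/4.
From deg A=0, deg B=0, deg C=1: d=1.
Coefficient equations give f(k) = (k - 1)/4.
R(k) = B(k−1)·f(k)/C(k) = (k - 1)/(4*k + 1); s_k = R·t_k = 5**k*(k - 1).
Check: Δs_k = 5**k*(4*k + 1). ✓
Sum = s_(9) − s_(2); s_(9) = 15625000, s_(2) = 25 ⇒ 15624975.

Σ = 15624975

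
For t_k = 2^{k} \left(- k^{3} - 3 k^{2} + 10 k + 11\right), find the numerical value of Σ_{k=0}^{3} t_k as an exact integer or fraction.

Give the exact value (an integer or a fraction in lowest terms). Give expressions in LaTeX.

Ratio r(k) = 2*(k**3 + 6*k**2 - k - 17)/(k**3 + 3*k**2 - 10*k - 11).
Take A(k)=2, B(k)=1, C(k)=k**3 + 3*k**2 - 10*k - 11.
f must satisfy (2)·f(k+1) − (1)·f(k) = k**3 + 3*k**2 - 10*k - 11.
d = 3 from the (0,0,3) case.
Coefficient equations give f(k) = k**3 - 3*k**2 - 4*k + 1.
R(k) = B(k−1)·f(k)/C(k) = (k**3 - 3*k**2 - 4*k + 1)/(k**3 + 3*k**2 - 10*k - 11); s_k = R·t_k = 2**k*(-k**3 + 3*k**2 + 4*k - 1).
Check: Δs_k = 2**k*(-k**3 - 3*k**2 + 10*k + 11). ✓
Telescoping: Σ = s_(4) − s_(0) = -16 − (-1) = -15.

Σ = -15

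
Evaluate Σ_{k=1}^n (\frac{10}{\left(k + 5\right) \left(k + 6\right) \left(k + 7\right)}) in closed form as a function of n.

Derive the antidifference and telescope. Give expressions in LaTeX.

Ratio r(k) = (k + 5)/(k + 8).
Gosper form: A/B · C(k+1)/C(k) with A=k + 5, B=k + 8, C=1.
Solve (k + 5)·f(k+1) − (k + 7)·f(k) = 1.
Bound: deg f ≤ 2.
Solving with deg f ≤ 2: f(k) = k*(k + 11)/60.
Certificate R = B(k−1)f/C = k*(k + 7)*(k + 11)/60 gives s_k = k*(k + 11)/(6*(k + 5)*(k + 6)).
s_(k+1) − s_k = 10/(k**3 + 18*k**2 + 107*k + 210) = t_k.
Σ_(k=1)^n t_k = s_(n+1) − s_(1) = ((n**2 + 13*n + 12)/(6*(n**2 + 13*n + 42))) − (1/21), i.e. 5*n*(n + 13)/(42*(n**2 + 13*n + 42)).

S(n) = \frac{5 n \left(n + 13\right)}{42 \left(n^{2} + 13 n + 42\right)}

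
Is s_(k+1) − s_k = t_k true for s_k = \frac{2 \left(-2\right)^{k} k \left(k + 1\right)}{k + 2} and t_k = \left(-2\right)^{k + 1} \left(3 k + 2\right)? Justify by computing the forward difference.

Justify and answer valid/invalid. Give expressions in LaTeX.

Invalid: residual \frac{2 \left(-2\right)^{k} \left(3 k^{2} + 9 k + 4\right)}{k^{2} + 5 k + 6} ≠ 0.

s_(k+1) = -(-2)**(k + 2)*(k + 1)*(k + 2)/(k + 3)
s_(k+1) − s_k = 2*(-2)**k*(k + 1)*(-k*(k + 3) - 2*(k + 2)**2)/((k + 2)*(k + 3))
(s_(k+1) − s_k) − t_k = 2*(-2)**k*(3*k**2 + 9*k + 4)/(k**2 + 5*k + 6)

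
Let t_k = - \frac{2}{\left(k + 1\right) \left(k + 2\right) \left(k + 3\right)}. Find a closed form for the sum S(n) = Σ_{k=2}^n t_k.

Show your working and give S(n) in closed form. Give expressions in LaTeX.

S(n) = \frac{- n^{2} - 5 n + 6}{12 \left(n^{2} + 5 n + 6\right)}

r(k) = (k + 1)/(k + 4) after simplifying.
So A=k + 1 and B=k + 4, with C=1.
Set up (k + 1)·f(k+1) − (k + 3)·f(k) − (1) = 0.
Bound: deg f ≤ 2.
Match coefficients ⇒ f(k) = k*(k + 3)/4.
Get s_k = R·t_k = k*(-k - 3)/(2*(k + 1)*(k + 2)) with R(k) = B(k−1)f(k)/C(k) = k*(k + 3)**2/4.
Check: Δs_k = -2/(k**3 + 6*k**2 + 11*k + 6). ✓
Evaluate: s_(n+1) = (-n**2 - 5*n - 4)/(2*(n**2 + 5*n + 6)); subtract s_(2) = -5/12 ⇒ S(n) = (-n**2 - 5*n + 6)/(12*(n**2 + 5*n + 6)).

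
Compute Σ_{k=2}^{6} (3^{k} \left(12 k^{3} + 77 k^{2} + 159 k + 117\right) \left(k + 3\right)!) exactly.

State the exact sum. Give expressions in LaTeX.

Σ = 1745960805000

r(k) = 3*(12*k**4 + 161*k**3 + 801*k**2 + 1761*k + 1460)/(12*k**3 + 77*k**2 + 159*k + 117) after simplifying.
So A=3*k + 12 and B=1, with C=k**3 + 77*k**2/12 + 53*k/4 + 39/4.
f must satisfy (3*k + 12)·f(k+1) − (1)·f(k) = k**3 + 77*k**2/12 + 53*k/4 + 39/4.
Bound: deg f ≤ 2.
Solve for f: f(k) = (4*k**2 + 3*k + 3)/12 (degree 2 ≤ 2).
R(k) = B(k−1)·f(k)/C(k) = (4*k**2 + 3*k + 3)/(12*k**3 + 77*k**2 + 159*k + 117); s_k = R·t_k = 3**k*(4*k**2 + 3*k + 3)*factorial(k + 3).
s_(k+1) − s_k = 3**k*(12*k**3 + 77*k**2 + 159*k + 117)*factorial(k + 3) = t_k.
Telescoping: Σ = s_(7) − s_(2) = 1745960832000 − (27000) = 1745960805000.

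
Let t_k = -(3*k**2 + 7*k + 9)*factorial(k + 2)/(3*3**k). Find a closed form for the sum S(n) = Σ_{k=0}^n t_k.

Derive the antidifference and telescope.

r(k) = (k + 3)*(7*k + 3*(k + 1)**2 + 16)/(3*(3*k**2 + 7*k + 9)) after simplifying.
Gosper form: A/B · C(k+1)/C(k) with A=k/3 + 1, B=1, C=k**2 + 7*k/3 + 3.
Solve (k/3 + 1)·f(k+1) − (1)·f(k) = k**2 + 7*k/3 + 3.
From deg A=1, deg B=0, deg C=2: d=1.
Solve for f: f(k) = 3*k + 4 (degree 1 ≤ 1).
Get s_k = R·t_k = -(3*k + 4)*factorial(k + 2)/3**k with R(k) = B(k−1)f(k)/C(k) = 3*(3*k + 4)/(3*k**2 + 7*k + 9).
Δs = -(3*k**2 + 7*k + 9)*factorial(k + 2)/(3*3**k), as required.
Evaluate: s_(n+1) = -3**(-n - 1)*(3*n + 7)*factorial(n + 3); subtract s_(0) = -8 ⇒ S(n) = 8 - n*factorial(n + 3)/3**n - 7*factorial(n + 3)/(3*3**n).

S(n) = 8 - n*factorial(n + 3)/3**n - 7*factorial(n + 3)/(3*3**n)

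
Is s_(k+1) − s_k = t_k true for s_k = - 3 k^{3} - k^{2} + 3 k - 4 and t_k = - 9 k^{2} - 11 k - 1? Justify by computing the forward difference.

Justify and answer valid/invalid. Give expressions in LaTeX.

valid; difference matches t_k

s_(k+1) = 3*k - 3*(k + 1)**3 - (k + 1)**2 - 1
s_(k+1) − s_k = -9*k**2 - 11*k - 1
(s_(k+1) − s_k) − t_k = 0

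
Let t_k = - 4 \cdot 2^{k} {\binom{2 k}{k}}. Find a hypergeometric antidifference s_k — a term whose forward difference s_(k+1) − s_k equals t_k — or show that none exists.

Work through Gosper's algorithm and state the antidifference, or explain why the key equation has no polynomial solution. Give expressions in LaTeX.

no hypergeometric antidifference exists

The ratio is 4*(2*k + 1)/(k + 1).
Factor: A=8*k + 4; B=k + 1; C=1.
f must satisfy (8*k + 4)·f(k+1) − (k)·f(k) = 1.
From deg A=1, deg B=1, deg C=0: d=-1.
Bound -1 < 0, so the key equation has no polynomial solution.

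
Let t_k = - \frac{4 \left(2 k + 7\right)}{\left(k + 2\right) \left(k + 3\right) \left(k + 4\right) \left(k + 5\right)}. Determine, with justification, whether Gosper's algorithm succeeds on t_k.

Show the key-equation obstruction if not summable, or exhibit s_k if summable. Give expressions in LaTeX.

Yes. s_k = \frac{k \left(- k - 6\right)}{2 \left(k^{2} + 6 k + 8\right)}.

r(k) = (k + 2)*(2*k + 9)/((k + 6)*(2*k + 7)) after simplifying.
So A=k + 2 and B=k + 6, with C=k + 7/2.
Solve (k + 2)·f(k+1) − (k + 5)·f(k) = k + 7/2.
Bound: deg f ≤ 3.
Solve for f: f(k) = k*(k + 3)*(k + 6)/16 (degree 3 ≤ 3).
So s_k = (B(k−1)f/C)·t_k = (k*(k + 3)*(k + 5)*(k + 6)/(8*(2*k + 7)))·t_k = k*(-k - 6)/(2*(k**2 + 6*k + 8)).
s_(k+1) − s_k = 4*(-2*k - 7)/(k**4 + 14*k**3 + 71*k**2 + 154*k + 120) = t_k.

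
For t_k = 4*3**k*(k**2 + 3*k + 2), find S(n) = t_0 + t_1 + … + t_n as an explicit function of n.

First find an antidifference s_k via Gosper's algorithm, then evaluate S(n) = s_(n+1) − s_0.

S(n) = 6*3**n*n**2 + 12*3**n*n + 9*3**n - 1

r(k) = 3*(k + 3)/(k + 1) after simplifying.
Factor: A=3; B=1; C=k**2 + 3*k + 2.
f must satisfy (3)·f(k+1) − (1)·f(k) = k**2 + 3*k + 2.
Bound: deg f ≤ 2.
Coefficient equations give f(k) = (2*k**2 + 1)/4.
R(k) = B(k−1)·f(k)/C(k) = (2*k**2 + 1)/(4*(k + 1)*(k + 2)); s_k = R·t_k = 3**k*(2*k**2 + 1).
Δs = 4*3**k*(k**2 + 3*k + 2), as required.
Evaluate: s_(n+1) = 3**(n + 1)*(2*n**2 + 4*n + 3); subtract s_(0) = 1 ⇒ S(n) = 6*3**n*n**2 + 12*3**n*n + 9*3**n - 1.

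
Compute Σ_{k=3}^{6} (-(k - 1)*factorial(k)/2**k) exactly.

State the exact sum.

t_(k+1)/t_k = k*(k + 1)/(2*(k - 1)).
Take A(k)=k/2 + 1/2, B(k)=1, C(k)=k - 1.
f must satisfy (k/2 + 1/2)·f(k+1) − (1)·f(k) = k - 1.
d = 0 from the (1,0,1) case.
Solve for f: f(k) = 2 (degree 0 ≤ 0).
Certificate R = B(k−1)f/C = 2/(k - 1) gives s_k = -2**(1 - k)*factorial(k).
s_(k+1) − s_k = -(k - 1)*factorial(k)/2**k = t_k.
Sum = s_(7) − s_(3); s_(7) = -315/4, s_(3) = -3/2 ⇒ -309/4.

Σ = -309/4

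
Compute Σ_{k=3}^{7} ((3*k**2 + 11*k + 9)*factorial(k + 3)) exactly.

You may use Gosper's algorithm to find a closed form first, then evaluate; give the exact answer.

Σ = 918080640

r(k) = (k + 4)*(11*k + 3*(k + 1)**2 + 20)/(3*k**2 + 11*k + 9) after simplifying.
A = k + 4, B = 1, C = k**2 + 11*k/3 + 3.
f must satisfy (k + 4)·f(k+1) − (1)·f(k) = k**2 + 11*k/3 + 3.
From deg A=1, deg B=0, deg C=2: d=1.
Match coefficients ⇒ f(k) = (3*k - 1)/3.
Certificate R = B(k−1)f/C = (3*k - 1)/(3*k**2 + 11*k + 9) gives s_k = (3*k - 1)*factorial(k + 3).
s_(k+1) − s_k = (3*k**2 + 11*k + 9)*factorial(k + 3) = t_k.
Sum = s_(8) − s_(3); s_(8) = 918086400, s_(3) = 5760 ⇒ 918080640.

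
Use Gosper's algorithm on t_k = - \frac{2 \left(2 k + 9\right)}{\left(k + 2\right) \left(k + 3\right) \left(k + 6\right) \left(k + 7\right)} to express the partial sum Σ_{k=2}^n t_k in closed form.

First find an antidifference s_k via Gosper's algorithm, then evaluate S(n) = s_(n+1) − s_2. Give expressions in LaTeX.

S(n) = \frac{- n^{2} - 10 n + 11}{16 \left(n^{2} + 10 n + 21\right)}

Ratio r(k) = (k + 2)*(k + 6)*(2*k + 11)/((k + 4)*(k + 8)*(2*k + 9)).
A = k + 2, B = k + 8, C = k**3 + 27*k**2/2 + 121*k/2 + 90.
f must satisfy (k + 2)·f(k+1) − (k + 7)·f(k) = k**3 + 27*k**2/2 + 121*k/2 + 90.
Bound: deg f ≤ 5.
Coefficient equations give f(k) = k*(k + 3)*(k + 4)*(k + 5)*(k + 8)/24.
So s_k = (B(k−1)f/C)·t_k = (k*(k + 3)*(k + 7)*(k + 8)/(12*(2*k + 9)))·t_k = k*(-k - 8)/(6*(k**2 + 8*k + 12)).
Check: Δs_k = 2*(-2*k - 9)/(k**4 + 18*k**3 + 113*k**2 + 288*k + 252). ✓
Σ_(k=2)^n t_k = s_(n+1) − s_(2) = ((-n**2 - 10*n - 9)/(6*(n**2 + 10*n + 21))) − (-5/48), i.e. (-n**2 - 10*n + 11)/(16*(n**2 + 10*n + 21)).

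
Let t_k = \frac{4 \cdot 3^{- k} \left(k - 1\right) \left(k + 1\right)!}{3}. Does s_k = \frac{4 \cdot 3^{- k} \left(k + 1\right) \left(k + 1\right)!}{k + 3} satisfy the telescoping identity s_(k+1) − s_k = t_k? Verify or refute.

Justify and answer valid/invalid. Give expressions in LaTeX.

Invalid: residual - \frac{8 \cdot 3^{- k} \left(k^{2} + 2 k - 6\right) \left(k + 1\right)!}{3 \left(k + 3\right) \left(k + 4\right)} ≠ 0.

s_(k+1) = 4*(k + 2)*factorial(k + 2)/(3*3**k*(k + 4))
s_(k+1) − s_k = 4*k*(k**2 + 4*k + 1)*factorial(k + 1)/(3*3**k*(k + 3)*(k + 4))
(s_(k+1) − s_k) − t_k = -8*(k**2 + 2*k - 6)*factorial(k + 1)/(3*3**k*(k + 3)*(k + 4))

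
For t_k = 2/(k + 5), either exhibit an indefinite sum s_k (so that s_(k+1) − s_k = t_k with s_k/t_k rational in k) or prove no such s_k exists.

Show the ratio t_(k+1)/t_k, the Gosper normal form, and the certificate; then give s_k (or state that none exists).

not Gosper-summable; s_k does not exist

Compute t_(k+1)/t_k: get (k + 5)/(k + 6).
Gosper form: A/B · C(k+1)/C(k) with A=k + 5, B=k + 6, C=1.
Solve (k + 5)·f(k+1) − (k + 5)·f(k) = 1.
d = 0 from the (1,1,0) case.
Put f(k) = c0: A·f(k+1) − B(k−1)·f(k) − C = -1; need -1 = 0 — inconsistent ⇒ no f, not summable.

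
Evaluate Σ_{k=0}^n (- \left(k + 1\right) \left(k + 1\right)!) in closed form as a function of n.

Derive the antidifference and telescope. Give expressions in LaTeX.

S(n) = 1 - \left(n + 2\right)!

Step 1: r(k) = (k + 2)**2/(k + 1).
Normal form (A,B,C) = (k + 2, 1, k + 1).
f must satisfy (k + 2)·f(k+1) − (1)·f(k) = k + 1.
Bound: deg f ≤ 0.
Solve for f: f(k) = 1 (degree 0 ≤ 0).
Certificate R = B(k−1)f/C = 1/(k + 1) gives s_k = -factorial(k + 1).
Check: Δs_k = -(k + 1)*factorial(k + 1). ✓
Evaluate: s_(n+1) = -factorial(n + 2); subtract s_(0) = -1 ⇒ S(n) = 1 - factorial(n + 2).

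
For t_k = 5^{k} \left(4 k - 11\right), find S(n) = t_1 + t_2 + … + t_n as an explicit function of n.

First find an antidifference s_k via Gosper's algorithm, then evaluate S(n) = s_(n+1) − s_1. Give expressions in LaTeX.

Compute t_(k+1)/t_k: get 5*(4*k - 7)/(4*k - 11).
A = 5, B = 1, C = k - 11/4.
Need (5)·f(k+1) − (1)·f(k) = k - 11/4.
deg f ≤ 1 (via 0,0,1).
A polynomial solution: f(k) = (k - 4)/4.
Then R = B(k−1)f/C = (k - 4)/(4*k - 11), so s_k = R(k)·t_k = 5**k*(k - 4).
Δs = 5**k*(4*k - 11), as required.
Telescope: S(n) = s_(n+1) − s_(1) = 5**(n + 1)*(n - 3) − (-15) = 5*5**n*n - 15*5**n + 15.

S(n) = 5 \cdot 5^{n} n - 15 \cdot 5^{n} + 15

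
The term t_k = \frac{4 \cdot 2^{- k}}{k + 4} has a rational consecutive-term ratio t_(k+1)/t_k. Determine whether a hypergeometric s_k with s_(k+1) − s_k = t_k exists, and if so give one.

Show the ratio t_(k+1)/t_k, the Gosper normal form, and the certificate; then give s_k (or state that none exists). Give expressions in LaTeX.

Ratio r(k) = (k + 4)/(2*(k + 5)).
So A=k/2 + 2 and B=k + 5, with C=1.
Key eq: (k/2 + 2)·f(k+1) = (k + 4)·f(k) + (1).
deg f ≤ -1 (via 1,1,0).
deg f ≤ -1 is impossible — no certificate.

none — t_k is not Gosper-summable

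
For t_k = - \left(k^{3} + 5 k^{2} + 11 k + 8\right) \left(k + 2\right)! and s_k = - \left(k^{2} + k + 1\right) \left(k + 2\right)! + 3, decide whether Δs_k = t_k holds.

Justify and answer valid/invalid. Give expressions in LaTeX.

Valid: the claim telescopes to t_k.

s_(k+1) = -(k + (k + 1)**2 + 2)*factorial(k + 3) + 3
s_(k+1) − s_k = -(k**3 + 5*k**2 + 11*k + 8)*factorial(k + 2)
(s_(k+1) − s_k) − t_k = 0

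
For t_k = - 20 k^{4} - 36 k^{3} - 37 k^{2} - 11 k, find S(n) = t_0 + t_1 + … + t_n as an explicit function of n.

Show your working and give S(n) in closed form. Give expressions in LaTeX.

Compute t_(k+1)/t_k: get (20*k**4 + 116*k**3 + 265*k**2 + 273*k + 104)/(k*(20*k**3 + 36*k**2 + 37*k + 11)).
So A=1 and B=1, with C=k**4 + 9*k**3/5 + 37*k**2/20 + 11*k/20.
Solve (1)·f(k+1) − (1)·f(k) = k**4 + 9*k**3/5 + 37*k**2/20 + 11*k/20.
Bound: deg f ≤ 5.
A polynomial solution: f(k) = k**2*(k - 1)*(4*k**2 + 3*k + 4)/20.
R(k) = B(k−1)·f(k)/C(k) = k*(k - 1)*(4*k**2 + 3*k + 4)/(20*k**3 + 36*k**2 + 37*k + 11); s_k = R·t_k = k**2*(-4*k**3 + k**2 - k + 4).
s_(k+1) − s_k = k*(-20*k**3 - 36*k**2 - 37*k - 11) = t_k.
Evaluate: s_(n+1) = n*(-4*n**4 - 19*n**3 - 37*n**2 - 33*n - 11); subtract s_(0) = 0 ⇒ S(n) = n*(-4*n**4 - 19*n**3 - 37*n**2 - 33*n - 11).

S(n) = n \left(- 4 n^{4} - 19 n^{3} - 37 n^{2} - 33 n - 11\right)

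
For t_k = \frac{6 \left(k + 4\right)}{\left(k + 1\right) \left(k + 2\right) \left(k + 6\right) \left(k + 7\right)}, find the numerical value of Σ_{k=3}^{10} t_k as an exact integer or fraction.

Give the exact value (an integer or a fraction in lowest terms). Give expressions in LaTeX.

Compute t_(k+1)/t_k: get (k + 1)*(k + 5)*(k + 6)/((k + 3)*(k + 4)*(k + 8)).
So A=k + 1 and B=k + 8, with C=k**4 + 16*k**3 + 95*k**2 + 248*k + 240.
f must satisfy (k + 1)·f(k+1) − (k + 7)·f(k) = k**4 + 16*k**3 + 95*k**2 + 248*k + 240.
d = 6 from the (1,1,4) case.
Coefficient equations give f(k) = k*(k + 2)*(k + 3)*(k + 4)*(k + 5)*(k + 7)/12.
Then R = B(k−1)f/C = k*(k + 2)*(k + 7)**2/(12*(k + 4)), so s_k = R(k)·t_k = k*(k + 7)/(2*(k**2 + 7*k + 6)).
s_(k+1) − s_k = 6*(k + 4)/(k**4 + 16*k**3 + 83*k**2 + 152*k + 84) = t_k.
Σ_(k=3)^(10) t_k = s_(11) − s_(3) = 33/68 − (5/12) = 7/102.

Σ = 7/102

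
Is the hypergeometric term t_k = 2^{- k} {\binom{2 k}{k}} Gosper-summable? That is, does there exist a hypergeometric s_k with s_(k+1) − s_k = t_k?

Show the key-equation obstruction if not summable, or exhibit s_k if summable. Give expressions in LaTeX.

No — t_k has no hypergeometric antidifference.

r(k) = (2*k + 1)/(k + 1) after simplifying.
Factor: A=2*k + 1; B=k + 1; C=1.
Key eq: (2*k + 1)·f(k+1) = (k)·f(k) + (1).
deg f ≤ -1 (via 1,1,0).
Bound -1 < 0, so the key equation has no polynomial solution.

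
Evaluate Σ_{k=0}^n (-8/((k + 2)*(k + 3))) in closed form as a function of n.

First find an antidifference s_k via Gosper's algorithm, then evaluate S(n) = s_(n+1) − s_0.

S(n) = 4*(-n - 1)/(n + 3)

Step 1: r(k) = (k + 2)/(k + 4).
So A=k + 2 and B=k + 4, with C=1.
Solve (k + 2)·f(k+1) − (k + 3)·f(k) = 1.
From deg A=1, deg B=1, deg C=0: d=1.
Match coefficients ⇒ f(k) = k/2.
R(k) = B(k−1)·f(k)/C(k) = k*(k + 3)/2; s_k = R·t_k = -4*k/(k + 2).
Δs = -8/(k**2 + 5*k + 6), as required.
Telescope: S(n) = s_(n+1) − s_(0) = 4*(-n - 1)/(n + 3) − (0) = 4*(-n - 1)/(n + 3).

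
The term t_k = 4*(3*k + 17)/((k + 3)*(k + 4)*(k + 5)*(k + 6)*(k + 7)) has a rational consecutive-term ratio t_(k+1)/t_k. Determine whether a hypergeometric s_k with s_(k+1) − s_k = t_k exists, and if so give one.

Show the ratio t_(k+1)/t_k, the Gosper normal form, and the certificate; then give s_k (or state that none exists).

Ratio r(k) = (k + 3)*(3*k + 20)/((k + 8)*(3*k + 17)).
Normal form (A,B,C) = (k + 3, k + 8, k + 17/3).
Set up (k + 3)·f(k+1) − (k + 7)·f(k) − (k + 17/3) = 0.
From deg A=1, deg B=1, deg C=1: d=4.
Coefficient equations give f(k) = k*(k + 5)*(k**2 + 13*k + 54)/216.
So s_k = (B(k−1)f/C)·t_k = (k*(k + 5)*(k + 7)*(k**2 + 13*k + 54)/(72*(3*k + 17)))·t_k = k*(k**2 + 13*k + 54)/(18*(k**3 + 13*k**2 + 54*k + 72)).
Verify: 4*(3*k + 17)/(k**5 + 25*k**4 + 245*k**3 + 1175*k**2 + 2754*k + 2520) matches t_k.

s_k = k*(k**2 + 13*k + 54)/(18*(k**3 + 13*k**2 + 54*k + 72))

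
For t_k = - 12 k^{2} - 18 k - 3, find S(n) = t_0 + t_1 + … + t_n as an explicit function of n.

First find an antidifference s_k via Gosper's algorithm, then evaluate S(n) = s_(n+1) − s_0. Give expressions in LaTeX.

t_(k+1)/t_k = (4*k**2 + 14*k + 11)/(4*k**2 + 6*k + 1).
A = 1, B = 1, C = k**2 + 3*k/2 + 1/4.
Solve (1)·f(k+1) − (1)·f(k) = k**2 + 3*k/2 + 1/4.
Degrees (0,0,2) ⇒ d ≤ 3.
Solve for f: f(k) = k*(4*k**2 + 3*k - 4)/12 (degree 3 ≤ 3).
So s_k = (B(k−1)f/C)·t_k = (k*(4*k**2 + 3*k - 4)/(3*(4*k**2 + 6*k + 1)))·t_k = k*(-4*k**2 - 3*k + 4).
Check: Δs_k = -12*k**2 - 18*k - 3. ✓
Evaluate: s_(n+1) = -4*n**3 - 15*n**2 - 14*n - 3; subtract s_(0) = 0 ⇒ S(n) = -4*n**3 - 15*n**2 - 14*n - 3.

S(n) = - 4 n^{3} - 15 n^{2} - 14 n - 3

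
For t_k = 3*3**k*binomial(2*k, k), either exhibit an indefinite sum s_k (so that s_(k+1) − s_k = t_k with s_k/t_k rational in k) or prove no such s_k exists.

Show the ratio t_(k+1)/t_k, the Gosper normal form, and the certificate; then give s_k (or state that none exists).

The ratio is 6*(2*k + 1)/(k + 1).
Gosper form: A/B · C(k+1)/C(k) with A=12*k + 6, B=k + 1, C=1.
Solve (12*k + 6)·f(k+1) − (k)·f(k) = 1.
deg f ≤ -1 (via 1,1,0).
Negative degree bound (-1): no f exists, t_k not Gosper-summable.

not Gosper-summable; s_k does not exist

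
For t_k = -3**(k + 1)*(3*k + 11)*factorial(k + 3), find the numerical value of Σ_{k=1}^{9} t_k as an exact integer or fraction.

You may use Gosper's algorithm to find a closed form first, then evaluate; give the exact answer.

Σ = -1103098053657384

Ratio r(k) = 3*(k + 4)*(3*k + 14)/(3*k + 11).
Factor: A=3*k + 12; B=1; C=k + 11/3.
Solve (3*k + 12)·f(k+1) − (1)·f(k) = k + 11/3.
deg f ≤ 0 (via 1,0,1).
Solve for f: f(k) = 1/3 (degree 0 ≤ 0).
So s_k = (B(k−1)f/C)·t_k = (1/(3*k + 11))·t_k = -3**(k + 1)*factorial(k + 3).
s_(k+1) − s_k = -3**(k + 1)*(3*k + 11)*factorial(k + 3) = t_k.
Evaluate s at k=10 and k=1: -1103098053657600 and -216; difference -1103098053657384.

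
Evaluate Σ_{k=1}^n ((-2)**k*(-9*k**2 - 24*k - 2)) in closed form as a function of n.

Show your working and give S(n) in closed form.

Compute t_(k+1)/t_k: get 2*(-9*k**2 - 42*k - 35)/(9*k**2 + 24*k + 2).
So A=-2 and B=1, with C=k**2 + 8*k/3 + 2/9.
Key eq: (-2)·f(k+1) = (1)·f(k) + (k**2 + 8*k/3 + 2/9).
From deg A=0, deg B=0, deg C=2: d=2.
Solve for f: f(k) = -(k + 2)*(3*k - 2)/9 (degree 2 ≤ 2).
Then R = B(k−1)f/C = -(k + 2)*(3*k - 2)/(9*k**2 + 24*k + 2), so s_k = R(k)·t_k = (-2)**k*(3*k**2 + 4*k - 4).
s_(k+1) − s_k = (-2)**k*(-9*k**2 - 24*k - 2) = t_k.
s_(n+1) = (-2)**(n + 1)*(3*n**2 + 10*n + 3) and s_(1) = -6, so S(n) = -6*(-2)**n*n**2 - 20*(-2)**n*n - 6*(-2)**n + 6.

S(n) = -6*(-2)**n*n**2 - 20*(-2)**n*n - 6*(-2)**n + 6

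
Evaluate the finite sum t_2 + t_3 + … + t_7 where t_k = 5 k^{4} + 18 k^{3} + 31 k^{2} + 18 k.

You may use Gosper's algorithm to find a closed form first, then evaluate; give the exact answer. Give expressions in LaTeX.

Σ = 42264

The ratio is (5*k**3 + 33*k**2 + 82*k + 72)/(k*(5*k**2 + 13*k + 18)).
Factor: A=1; B=1; C=k**4 + 18*k**3/5 + 31*k**2/5 + 18*k/5.
Solve (1)·f(k+1) − (1)·f(k) = k**4 + 18*k**3/5 + 31*k**2/5 + 18*k/5.
From deg A=0, deg B=0, deg C=4: d=5.
A polynomial solution: f(k) = k*(k - 1)*(k + 1)*(k**2 + 2*k + 4)/5.
Then R = B(k−1)f/C = (k - 1)*(k**2 + 2*k + 4)/(5*k**2 + 13*k + 18), so s_k = R(k)·t_k = k*(k**4 + 2*k**3 + 3*k**2 - 2*k - 4).
Δs = k*(5*k**3 + 18*k**2 + 31*k + 18), as required.
Telescoping: Σ = s_(8) − s_(2) = 42336 − (72) = 42264.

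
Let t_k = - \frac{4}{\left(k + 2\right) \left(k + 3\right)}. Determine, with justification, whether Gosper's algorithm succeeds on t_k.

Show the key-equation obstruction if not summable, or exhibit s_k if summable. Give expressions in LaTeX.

Yes. s_k = - \frac{2 k}{k + 2}.

The ratio is (k + 2)/(k + 4).
Normal form (A,B,C) = (k + 2, k + 4, 1).
Key eq: (k + 2)·f(k+1) = (k + 3)·f(k) + (1).
Degrees (1,1,0) ⇒ d ≤ 1.
Match coefficients ⇒ f(k) = k/2.
So s_k = (B(k−1)f/C)·t_k = (k*(k + 3)/2)·t_k = -2*k/(k + 2).
Check: Δs_k = -4/(k**2 + 5*k + 6). ✓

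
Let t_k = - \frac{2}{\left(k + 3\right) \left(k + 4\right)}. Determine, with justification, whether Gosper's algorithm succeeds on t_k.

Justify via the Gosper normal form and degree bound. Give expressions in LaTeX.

The ratio is (k + 3)/(k + 5).
So A=k + 3 and B=k + 5, with C=1.
Need (k + 3)·f(k+1) − (k + 4)·f(k) = 1.
d = 1 from the (1,1,0) case.
Match coefficients ⇒ f(k) = k/3.
Then R = B(k−1)f/C = k*(k + 4)/3, so s_k = R(k)·t_k = -2*k/(3*k + 9).
Δs = -2/(k**2 + 7*k + 12), as required.

Yes. s_k = - \frac{2 k}{3 k + 9}.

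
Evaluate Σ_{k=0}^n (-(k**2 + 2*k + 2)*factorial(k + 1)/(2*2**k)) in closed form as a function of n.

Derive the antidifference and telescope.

Step 1: r(k) = (k + 2)*(2*k + (k + 1)**2 + 4)/(2*(k**2 + 2*k + 2)).
Normal form (A,B,C) = (k/2 + 1, 1, k**2 + 2*k + 2).
Key eq: (k/2 + 1)·f(k+1) = (1)·f(k) + (k**2 + 2*k + 2).
Bound: deg f ≤ 1.
A polynomial solution: f(k) = 2*(k + 1).
Get s_k = R·t_k = -(k + 1)*factorial(k + 1)/2**k with R(k) = B(k−1)f(k)/C(k) = 2*(k + 1)/(k**2 + 2*k + 2).
Δs = -(k**2 + 2*k + 2)*factorial(k + 1)/(2*2**k), as required.
Telescope: S(n) = s_(n+1) − s_(0) = -2**(-n - 1)*(n + 2)*factorial(n + 2) − (-1) = 1 - n*factorial(n + 2)/(2*2**n) - factorial(n + 2)/2**n.

S(n) = 1 - n*factorial(n + 2)/(2*2**n) - factorial(n + 2)/2**n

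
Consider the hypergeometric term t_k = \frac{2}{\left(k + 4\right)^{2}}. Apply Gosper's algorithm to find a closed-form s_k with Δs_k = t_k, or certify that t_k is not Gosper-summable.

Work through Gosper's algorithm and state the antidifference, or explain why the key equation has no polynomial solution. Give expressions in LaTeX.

The ratio is (k + 4)**2/(k + 5)**2.
A = k**2 + 8*k + 16, B = k**2 + 10*k + 25, C = 1.
f must satisfy (k**2 + 8*k + 16)·f(k+1) − (k**2 + 8*k + 16)·f(k) = 1.
Bound: deg f ≤ 0.
Put f(k) = c0: A·f(k+1) − B(k−1)·f(k) − C = -1; need -1 = 0 — inconsistent ⇒ no f, not summable.

no hypergeometric antidifference exists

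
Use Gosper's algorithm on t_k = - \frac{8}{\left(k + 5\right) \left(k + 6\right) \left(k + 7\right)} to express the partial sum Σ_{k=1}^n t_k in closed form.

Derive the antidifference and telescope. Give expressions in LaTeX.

S(n) = \frac{2 n \left(- n - 13\right)}{21 \left(n^{2} + 13 n + 42\right)}

The ratio is (k + 5)/(k + 8).
Take A(k)=k + 5, B(k)=k + 8, C(k)=1.
Key eq: (k + 5)·f(k+1) = (k + 7)·f(k) + (1).
Degrees (1,1,0) ⇒ d ≤ 2.
Solve for f: f(k) = k*(k + 11)/60 (degree 2 ≤ 2).
Then R = B(k−1)f/C = k*(k + 7)*(k + 11)/60, so s_k = R(k)·t_k = 2*k*(-k - 11)/(15*(k + 5)*(k + 6)).
s_(k+1) − s_k = -8/(k**3 + 18*k**2 + 107*k + 210) = t_k.
Σ_(k=1)^n t_k = s_(n+1) − s_(1) = (2*(-n**2 - 13*n - 12)/(15*(n**2 + 13*n + 42))) − (-4/105), i.e. 2*n*(-n - 13)/(21*(n**2 + 13*n + 42)).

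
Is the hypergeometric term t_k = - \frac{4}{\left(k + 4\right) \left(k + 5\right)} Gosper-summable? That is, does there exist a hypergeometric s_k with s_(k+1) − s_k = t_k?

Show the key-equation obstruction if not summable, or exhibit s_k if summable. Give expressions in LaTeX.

Yes. s_k = - \frac{k}{k + 4}.

Step 1: r(k) = (k + 4)/(k + 6).
Gosper form: A/B · C(k+1)/C(k) with A=k + 4, B=k + 6, C=1.
Need (k + 4)·f(k+1) − (k + 5)·f(k) = 1.
From deg A=1, deg B=1, deg C=0: d=1.
Solving with deg f ≤ 1: f(k) = k/4.
So s_k = (B(k−1)f/C)·t_k = (k*(k + 5)/4)·t_k = -k/(k + 4).
s_(k+1) − s_k = -4/(k**2 + 9*k + 20) = t_k.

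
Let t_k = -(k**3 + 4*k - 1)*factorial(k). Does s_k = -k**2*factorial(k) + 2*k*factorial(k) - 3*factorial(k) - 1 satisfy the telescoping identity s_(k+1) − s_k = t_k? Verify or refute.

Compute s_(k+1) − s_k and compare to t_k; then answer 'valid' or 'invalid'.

Valid: the claim telescopes to t_k.

s_(k+1) = -k**3*factorial(k) - k**2*factorial(k) - 2*k*factorial(k) - 2*factorial(k) - 1
s_(k+1) − s_k = -(k**3 + 4*k - 1)*factorial(k)
(s_(k+1) − s_k) − t_k = 0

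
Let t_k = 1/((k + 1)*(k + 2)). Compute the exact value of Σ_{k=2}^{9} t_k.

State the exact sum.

Σ = 8/33

r(k) = (k + 1)/(k + 3) after simplifying.
Gosper form: A/B · C(k+1)/C(k) with A=k + 1, B=k + 3, C=1.
Set up (k + 1)·f(k+1) − (k + 2)·f(k) − (1) = 0.
Degrees (1,1,0) ⇒ d ≤ 1.
Solving with deg f ≤ 1: f(k) = k.
So s_k = (B(k−1)f/C)·t_k = (k*(k + 2))·t_k = k/(k + 1).
Δs = 1/(k**2 + 3*k + 2), as required.
Sum = s_(10) − s_(2); s_(10) = 10/11, s_(2) = 2/3 ⇒ 8/33.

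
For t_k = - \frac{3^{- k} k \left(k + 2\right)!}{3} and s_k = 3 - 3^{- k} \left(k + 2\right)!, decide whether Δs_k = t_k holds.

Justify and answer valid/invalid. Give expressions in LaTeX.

s_(k+1) = -3**(-k - 1)*factorial(k + 3) + 3
s_(k+1) − s_k = -k*factorial(k + 2)/(3*3**k)
(s_(k+1) − s_k) − t_k = 0

Valid: the claim telescopes to t_k.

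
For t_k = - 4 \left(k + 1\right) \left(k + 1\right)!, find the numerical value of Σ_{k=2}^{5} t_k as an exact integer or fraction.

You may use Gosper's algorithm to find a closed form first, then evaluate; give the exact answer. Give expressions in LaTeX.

Σ = -20136

r(k) = (k + 2)**2/(k + 1) after simplifying.
Factor: A=k + 2; B=1; C=k + 1.
Set up (k + 2)·f(k+1) − (1)·f(k) − (k + 1) = 0.
Bound: deg f ≤ 0.
A polynomial solution: f(k) = 1.
R(k) = B(k−1)·f(k)/C(k) = 1/(k + 1); s_k = R·t_k = -4*factorial(k + 1).
Δs = -4*(k + 1)*factorial(k + 1), as required.
Sum = s_(6) − s_(2); s_(6) = -20160, s_(2) = -24 ⇒ -20136.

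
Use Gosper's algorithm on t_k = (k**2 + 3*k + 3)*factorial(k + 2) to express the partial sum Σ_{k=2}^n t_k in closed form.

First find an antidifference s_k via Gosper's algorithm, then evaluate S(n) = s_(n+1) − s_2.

S(n) = n*factorial(n + 3) + factorial(n + 3) - 48

Step 1: r(k) = (k + 3)*(3*k + (k + 1)**2 + 6)/(k**2 + 3*k + 3).
So A=k + 3 and B=1, with C=k**2 + 3*k + 3.
Solve (k + 3)·f(k+1) − (1)·f(k) = k**2 + 3*k + 3.
d = 1 from the (1,0,2) case.
Solve for f: f(k) = k (degree 1 ≤ 1).
Certificate R = B(k−1)f/C = k/(k**2 + 3*k + 3) gives s_k = k*factorial(k + 2).
Check: Δs_k = (k**2 + 3*k + 3)*factorial(k + 2). ✓
Evaluate: s_(n+1) = (n + 1)*factorial(n + 3); subtract s_(2) = 48 ⇒ S(n) = n*factorial(n + 3) + factorial(n + 3) - 48.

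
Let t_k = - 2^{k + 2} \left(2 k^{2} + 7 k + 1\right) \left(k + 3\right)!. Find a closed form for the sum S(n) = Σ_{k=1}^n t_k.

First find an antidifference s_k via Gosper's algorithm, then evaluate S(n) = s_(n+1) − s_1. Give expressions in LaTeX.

Compute t_(k+1)/t_k: get 2*(2*k**3 + 19*k**2 + 54*k + 40)/(2*k**2 + 7*k + 1).
So A=2*k + 8 and B=1, with C=k**2 + 7*k/2 + 1/2.
Need (2*k + 8)·f(k+1) − (1)·f(k) = k**2 + 7*k/2 + 1/2.
d = 1 from the (1,0,2) case.
Solving with deg f ≤ 1: f(k) = (k - 1)/2.
R(k) = B(k−1)·f(k)/C(k) = (k - 1)/(2*k**2 + 7*k + 1); s_k = R·t_k = -2**(k + 2)*(k - 1)*factorial(k + 3).
Verify: -2**(k + 2)*(2*k**2 + 7*k + 1)*factorial(k + 3) matches t_k.
Σ_(k=1)^n t_k = s_(n+1) − s_(1) = (-2**(n + 3)*n*factorial(n + 4)) − (0), i.e. -2**(n + 3)*n*factorial(n + 4).

S(n) = - 2^{n + 3} n \left(n + 4\right)!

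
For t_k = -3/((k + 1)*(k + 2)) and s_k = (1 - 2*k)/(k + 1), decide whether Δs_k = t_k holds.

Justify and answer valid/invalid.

valid; difference matches t_k

s_(k+1) = (-2*k - 1)/(k + 2)
s_(k+1) − s_k = -3/(k**2 + 3*k + 2)
(s_(k+1) − s_k) − t_k = 0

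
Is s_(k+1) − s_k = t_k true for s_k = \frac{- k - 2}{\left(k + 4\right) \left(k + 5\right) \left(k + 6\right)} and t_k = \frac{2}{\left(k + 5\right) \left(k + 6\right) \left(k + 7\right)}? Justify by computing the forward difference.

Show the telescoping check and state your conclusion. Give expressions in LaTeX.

Invalid: residual - \frac{6}{k^{4} + 22 k^{3} + 179 k^{2} + 638 k + 840} ≠ 0.

s_(k+1) = (-k - 3)/((k + 5)*(k + 6)*(k + 7))
s_(k+1) − s_k = 2*(k + 1)/(k**4 + 22*k**3 + 179*k**2 + 638*k + 840)
(s_(k+1) − s_k) − t_k = -6/(k**4 + 22*k**3 + 179*k**2 + 638*k + 840)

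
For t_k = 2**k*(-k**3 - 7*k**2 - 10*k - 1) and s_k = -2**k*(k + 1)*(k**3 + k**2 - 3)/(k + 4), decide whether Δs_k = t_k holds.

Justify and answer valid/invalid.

s_(k+1) = -2**(k + 1)*(k + 2)*((k + 1)**3 + (k + 1)**2 - 3)/(k + 5)
s_(k+1) − s_k = 2**k*(-k**5 - 13*k**4 - 63*k**3 - 120*k**2 - 86*k + 1)/(k**2 + 9*k + 20)
(s_(k+1) − s_k) − t_k = 3*2**k*(k**4 + 10*k**3 + 37*k**2 + 41*k + 7)/(k**2 + 9*k + 20)

Invalid: residual 3*2**k*(k**4 + 10*k**3 + 37*k**2 + 41*k + 7)/(k**2 + 9*k + 20) ≠ 0.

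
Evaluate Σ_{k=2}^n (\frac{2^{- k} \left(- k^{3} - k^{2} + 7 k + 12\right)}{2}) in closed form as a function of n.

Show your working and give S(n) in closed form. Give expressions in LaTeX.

S(n) = 2^{- n - 2} \left(- 29 \cdot 2^{n} + 2 n^{3} + 14 n^{2} + 30 n + 12\right)

t_(k+1)/t_k = (k**3/2 + 2*k**2 - k - 17/2)/(k**3 + k**2 - 7*k - 12).
A = 1/2, B = 1, C = k**3 + k**2 - 7*k - 12.
Set up (1/2)·f(k+1) − (1)·f(k) − (k**3 + k**2 - 7*k - 12) = 0.
From deg A=0, deg B=0, deg C=3: d=3.
A polynomial solution: f(k) = -2*(k**3 + 4*k**2 + 4*k - 3).
So s_k = (B(k−1)f/C)·t_k = (-2*(k**3 + 4*k**2 + 4*k - 3)/(k**3 + k**2 - 7*k - 12))·t_k = (k**3 + 4*k**2 + 4*k - 3)/2**k.
Δs = (-k**3 - k**2 + 7*k + 12)/(2*2**k), as required.
s_(n+1) = 2**(-n - 1)*(n**3 + 7*n**2 + 15*n + 6) and s_(2) = 29/4, so S(n) = 2**(-n - 2)*(-29*2**n + 2*n**3 + 14*n**2 + 30*n + 12).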